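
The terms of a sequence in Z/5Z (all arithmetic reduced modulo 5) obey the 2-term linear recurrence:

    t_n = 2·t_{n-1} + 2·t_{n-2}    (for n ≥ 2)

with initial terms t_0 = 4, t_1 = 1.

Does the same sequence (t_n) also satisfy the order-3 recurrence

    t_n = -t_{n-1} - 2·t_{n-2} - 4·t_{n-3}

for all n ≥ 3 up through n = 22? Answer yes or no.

yes

Terms t_0..t_22: 4, 1, 0, 2, 4, 2, 2, 3, 0, 1, 2, 1, 1, 4, 0, 3, 1, 3, 3, 2, 0, 4, 3
n=3: candidate gives 2, actual t_3 = 2 ✓
n=4: candidate gives 4, actual t_4 = 4 ✓
n=5: candidate gives 2, actual t_5 = 2 ✓
n=6: candidate gives 2, actual t_6 = 2 ✓
n=7: candidate gives 3, actual t_7 = 3 ✓
n=8: candidate gives 0, actual t_8 = 0 ✓
n=9: candidate gives 1, actual t_9 = 1 ✓
n=10: candidate gives 2, actual t_10 = 2 ✓
n=11: candidate gives 1, actual t_11 = 1 ✓
n=12: candidate gives 1, actual t_12 = 1 ✓
n=13: candidate gives 4, actual t_13 = 4 ✓
n=14: candidate gives 0, actual t_14 = 0 ✓
n=15: candidate gives 3, actual t_15 = 3 ✓
n=16: candidate gives 1, actual t_16 = 1 ✓
n=17: candidate gives 3, actual t_17 = 3 ✓
n=18: candidate gives 3, actual t_18 = 3 ✓
n=19: candidate gives 2, actual t_19 = 2 ✓
n=20: candidate gives 0, actual t_20 = 0 ✓
n=21: candidate gives 4, actual t_21 = 4 ✓
n=22: candidate gives 3, actual t_22 = 3 ✓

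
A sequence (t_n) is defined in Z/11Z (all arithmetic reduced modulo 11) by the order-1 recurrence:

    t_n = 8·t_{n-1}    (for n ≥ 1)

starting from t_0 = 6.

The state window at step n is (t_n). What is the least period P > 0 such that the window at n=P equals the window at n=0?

10

n=0: window = (6)
n=1: window = (4)
n=2: window = (10)
n=3: window = (3)
n=4: window = (2)
n=5: window = (5)
n=6: window = (7)
n=7: window = (1)
n=8: window = (8)
n=9: window = (9)
n=10: window = (6)
window at n=10 equals window at n=0 → period = 10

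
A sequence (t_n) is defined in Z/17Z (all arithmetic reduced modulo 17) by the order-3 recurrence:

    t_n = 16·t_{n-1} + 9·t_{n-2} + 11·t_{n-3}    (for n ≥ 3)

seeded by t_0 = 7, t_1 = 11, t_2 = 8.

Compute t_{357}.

t_3 = 16·8 + 9·11 + 11·7 = 15
t_4 = 16·15 + 9·8 + 11·11 = 8
t_5 = 16·8 + 9·15 + 11·8 = 11
t_6 = 16·11 + 9·8 + 11·15 = 5
t_7 = 16·5 + 9·11 + 11·8 = 12
t_8 = 16·12 + 9·5 + 11·11 = 1
t_9 = 16·1 + 9·12 + 11·5 = 9
t_10 = 16·9 + 9·1 + 11·12 = 13
t_11 = 16·13 + 9·9 + 11·1 = 11
t_12 = 16·11 + 9·13 + 11·9 = 1
t_13 = 16·1 + 9·11 + 11·13 = 3
t_14 = 16·3 + 9·1 + 11·11 = 8
t_15 = 16·8 + 9·3 + 11·1 = 13
t_16 = 16·13 + 9·8 + 11·3 = 7
t_17 = 16·7 + 9·13 + 11·8 = 11
t_18 = 16·11 + 9·7 + 11·13 = 8
(t_16, t_17, t_18) = (7, 11, 8) = (t_0, t_1, t_2), so the sequence has period 16.
357 ≡ 5 (mod 16), hence t_357 = t_5 = 11.

11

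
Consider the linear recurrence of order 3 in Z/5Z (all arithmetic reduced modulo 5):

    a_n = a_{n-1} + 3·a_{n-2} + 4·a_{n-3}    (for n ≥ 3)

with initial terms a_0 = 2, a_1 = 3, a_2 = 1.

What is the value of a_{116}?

0

a_3 = 1·1 + 3·3 + 4·2 = 3
a_4 = 1·3 + 3·1 + 4·3 = 3
a_5 = 1·3 + 3·3 + 4·1 = 1
a_6 = 1·1 + 3·3 + 4·3 = 2
a_7 = 1·2 + 3·1 + 4·3 = 2
a_8 = 1·2 + 3·2 + 4·1 = 2
a_9 = 1·2 + 3·2 + 4·2 = 1
a_10 = 1·1 + 3·2 + 4·2 = 0
a_11 = 1·0 + 3·1 + 4·2 = 1
a_12 = 1·1 + 3·0 + 4·1 = 0
a_13 = 1·0 + 3·1 + 4·0 = 3
a_14 = 1·3 + 3·0 + 4·1 = 2
a_15 = 1·2 + 3·3 + 4·0 = 1
a_16 = 1·1 + 3·2 + 4·3 = 4
a_17 = 1·4 + 3·1 + 4·2 = 0
a_18 = 1·0 + 3·4 + 4·1 = 1
a_19 = 1·1 + 3·0 + 4·4 = 2
a_20 = 1·2 + 3·1 + 4·0 = 0
a_21 = 1·0 + 3·2 + 4·1 = 0
a_22 = 1·0 + 3·0 + 4·2 = 3
a_23 = 1·3 + 3·0 + 4·0 = 3
a_24 = 1·3 + 3·3 + 4·0 = 2
a_25 = 1·2 + 3·3 + 4·3 = 3
a_26 = 1·3 + 3·2 + 4·3 = 1
(a_24, a_25, a_26) = (2, 3, 1) = (a_0, a_1, a_2), so the sequence has period 24.
116 ≡ 20 (mod 24), hence a_116 = a_20 = 0.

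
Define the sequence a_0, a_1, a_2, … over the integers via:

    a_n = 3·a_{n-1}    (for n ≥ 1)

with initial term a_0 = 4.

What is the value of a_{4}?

a_1 = 3·4 = 12
a_2 = 3·12 = 36
a_3 = 3·36 = 108
a_4 = 3·108 = 324

324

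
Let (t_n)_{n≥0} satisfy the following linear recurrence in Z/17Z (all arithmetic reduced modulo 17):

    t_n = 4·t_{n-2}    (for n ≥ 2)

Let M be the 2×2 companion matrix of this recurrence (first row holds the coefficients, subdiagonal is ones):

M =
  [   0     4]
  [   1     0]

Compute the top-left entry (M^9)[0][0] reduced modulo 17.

0

(M^9)[0][0] is the top entry after applying M 9 times to the unit state (1, 0). Equivalently it is h_{10} for the auxiliary sequence (h_n) obeying the same recurrence with h_1 = 1 and h_i = 0 for 0 ≤ i < 1:
h_2 = 0·1 + 4·0 = 0
h_3 = 0·0 + 4·1 = 4
h_4 = 0·4 + 4·0 = 0
h_5 = 0·0 + 4·4 = 16
h_6 = 0·16 + 4·0 = 0
h_7 = 0·0 + 4·16 = 13
h_8 = 0·13 + 4·0 = 0
h_9 = 0·0 + 4·13 = 1
h_10 = 0·1 + 4·0 = 0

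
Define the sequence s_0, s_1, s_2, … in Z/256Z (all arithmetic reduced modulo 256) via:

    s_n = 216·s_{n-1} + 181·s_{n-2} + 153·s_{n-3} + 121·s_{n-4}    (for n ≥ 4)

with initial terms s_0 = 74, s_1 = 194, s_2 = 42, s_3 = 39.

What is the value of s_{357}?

56

s_4 = 216·39 + 181·42 + 153·194 + 121·74 = 134
s_5 = 216·134 + 181·39 + 153·42 + 121·194 = 111
s_6 = 216·111 + 181·134 + 153·39 + 121·42 = 143
s_7 = 216·143 + 181·111 + 153·134 + 121·39 = 168
s_8 = 216·168 + 181·143 + 153·111 + 121·134 = 136
s_9 = 216·136 + 181·168 + 153·143 + 121·111 = 118
Continuing the recurrence:
  s_10 = 183;  s_11 = 134;  s_12 = 65;  s_13 = 187;  s_14 = 82;  s_15 = 150
  s_16 = 6;  s_17 = 131;  s_18 = 46;  s_19 = 235;  s_20 = 239;  s_21 = 56
  s_22 = 108;  s_23 = 162;  s_24 = 123;  s_25 = 86;  s_26 = 101;  s_27 = 27
  s_28 = 186;  s_29 = 10;  s_30 = 210;  s_31 = 47;  s_32 = 6;  s_33 = 135
  s_34 = 127;  s_35 = 104;  s_36 = 16;  s_37 = 190;  s_38 = 207;  s_39 = 182
  s_40 = 9;  s_41 = 203;  s_42 = 66;  s_43 = 158;  s_44 = 142;  s_45 = 235
  s_46 = 78;  s_47 = 131;  s_48 = 63;  s_49 = 120;  s_50 = 244;  s_51 = 74
  s_52 = 115;  s_53 = 230;  s_54 = 237;  s_55 = 75;  s_56 = 170;  s_57 = 210
  s_58 = 58;  s_59 = 119;  s_60 = 70;  s_61 = 31;  s_62 = 47;  s_63 = 168
  s_64 = 152;  s_65 = 198;  s_66 = 39;  s_67 = 38;  s_68 = 209;  s_69 = 27
  s_70 = 178;  s_71 = 38;  s_72 = 214;  s_73 = 147;  s_74 = 46;  s_75 = 155
  s_76 = 79;  s_77 = 56;  s_78 = 124;  s_79 = 178;  s_80 = 171;  s_81 = 182
  s_82 = 117;  s_83 = 187;  s_84 = 26;  s_85 = 26;  s_86 = 98;  s_87 = 255
  s_88 = 70;  s_89 = 55;  s_90 = 159;  s_91 = 104;  s_92 = 32;  s_93 = 142
  s_94 = 191;  s_95 = 214;  s_96 = 153;  s_97 = 171;  s_98 = 162;  s_99 = 46
  s_100 = 222;  s_101 = 123;  s_102 = 206;  s_103 = 51;  s_104 = 31;  s_105 = 120
  s_106 = 4;  s_107 = 218;  s_108 = 35;  s_109 = 198;  s_110 = 253;  s_111 = 107
  s_112 = 10;  s_113 = 226;  s_114 = 74;  s_115 = 199;  s_116 = 6;  s_117 = 207
  s_118 = 207;  s_119 = 168;  s_120 = 168;  s_121 = 22;  s_122 = 151;  s_123 = 198
  s_124 = 97;  s_125 = 123;  s_126 = 18;  s_127 = 182;  s_128 = 166;  s_129 = 163
  s_130 = 46;  s_131 = 75;  s_132 = 175;  s_133 = 56;  s_134 = 140;  s_135 = 194
  s_136 = 219;  s_137 = 22;  s_138 = 133;  s_139 = 91;  s_140 = 122;  s_141 = 42
  s_142 = 242;  s_143 = 207;  s_144 = 134;  s_145 = 231;  s_146 = 191;  s_147 = 104
  s_148 = 48;  s_149 = 94;  s_150 = 175;  s_151 = 246;  s_152 = 41;  s_153 = 139
  s_154 = 2;  s_155 = 190;  s_156 = 46;  s_157 = 11;  s_158 = 78;  s_159 = 227
  s_160 = 255;  s_161 = 120;  s_162 = 20;  s_163 = 106;  s_164 = 211;  s_165 = 166
  s_166 = 13;  s_167 = 139;  s_168 = 106;  s_169 = 242;  s_170 = 90;  s_171 = 23
  s_172 = 198;  s_173 = 127;  s_174 = 111;  s_175 = 168;  s_176 = 184;  s_177 = 102
  s_178 = 7;  s_179 = 102;  s_180 = 241;  s_181 = 219;  s_182 = 114;  s_183 = 70
  s_184 = 118;  s_185 = 179;  s_186 = 46;  s_187 = 251;  s_188 = 15;  s_189 = 56
  s_190 = 156;  s_191 = 210;  s_192 = 11;  s_193 = 118;  s_194 = 149;  s_195 = 251
  s_196 = 218;  s_197 = 58;  s_198 = 130;  s_199 = 159;  s_200 = 198;  s_201 = 151
  s_202 = 223;  s_203 = 104;  s_204 = 64;  s_205 = 46;  s_206 = 159;  s_207 = 22
  s_208 = 185;  s_209 = 107;  s_210 = 98;  s_211 = 78;  s_212 = 126;  s_213 = 155
  s_214 = 206;  s_215 = 147;  s_216 = 223;  s_217 = 120;  s_218 = 36;  s_219 = 250
  s_220 = 131;  s_221 = 134;  s_222 = 29;  s_223 = 171;  s_224 = 202;  s_225 = 2
  s_226 = 106;  s_227 = 103;  s_228 = 134;  s_229 = 47;  s_230 = 15;  s_231 = 168
  s_232 = 200;  s_233 = 182;  s_234 = 119;  s_235 = 6;  s_236 = 129;  s_237 = 59
  s_238 = 210;  s_239 = 214;  s_240 = 70;  s_241 = 195;  s_242 = 46;  s_243 = 171
  s_244 = 111;  s_245 = 56;  s_246 = 172;  s_247 = 226;  s_248 = 59;  s_249 = 214
  s_250 = 165;  s_251 = 155;  s_252 = 58;  s_253 = 74;  s_254 = 18;  s_255 = 111
  s_256 = 6;  s_257 = 71;  s_258 = 255;  s_259 = 104;  s_260 = 80;  s_261 = 254
  s_262 = 143;  s_263 = 54;  s_264 = 73;  s_265 = 75;  s_266 = 194;  s_267 = 222
  s_268 = 206;  s_269 = 43;  s_270 = 78;  s_271 = 67;  s_272 = 191;  s_273 = 120
  s_274 = 52;  s_275 = 138;  s_276 = 51;  s_277 = 102;  s_278 = 45;  s_279 = 203
  s_280 = 42;  s_281 = 18;  s_282 = 122;  s_283 = 183;  s_284 = 70;  s_285 = 223
  s_286 = 175;  s_287 = 168;  s_288 = 216;  s_289 = 6;  s_290 = 231;  s_291 = 166
  s_292 = 17;  s_293 = 155;  s_294 = 50;  s_295 = 102;  s_296 = 22;  s_297 = 211
  s_298 = 46;  s_299 = 91;  s_300 = 207;  s_301 = 56;  s_302 = 188;  s_303 = 242
  s_304 = 107;  s_305 = 54;  s_306 = 181;  s_307 = 59;  s_308 = 154;  s_309 = 90
  s_310 = 162;  s_311 = 63;  s_312 = 70;  s_313 = 247;  s_314 = 31;  s_315 = 104
  s_316 = 96;  s_317 = 206;  s_318 = 127;  s_319 = 86;  s_320 = 217;  s_321 = 43
  s_322 = 34;  s_323 = 110;  s_324 = 30;  s_325 = 187;  s_326 = 206;  s_327 = 243
  s_328 = 159;  s_329 = 120;  s_330 = 68;  s_331 = 26;  s_332 = 227;  s_333 = 70
  s_334 = 61;  s_335 = 235;  s_336 = 138;  s_337 = 34;  s_338 = 138;  s_339 = 7
  s_340 = 6;  s_341 = 143;  s_342 = 79;  s_343 = 168;  s_344 = 232;  s_345 = 86
  s_346 = 87;  s_347 = 70;  s_348 = 161;  s_349 = 251;  s_350 = 146;  s_351 = 246
  s_352 = 230;  s_353 = 227;  s_354 = 46;  s_355 = 11
s_356 = 216·11 + 181·46 + 153·227 + 121·230 = 47
s_357 = 216·47 + 181·11 + 153·46 + 121·227 = 56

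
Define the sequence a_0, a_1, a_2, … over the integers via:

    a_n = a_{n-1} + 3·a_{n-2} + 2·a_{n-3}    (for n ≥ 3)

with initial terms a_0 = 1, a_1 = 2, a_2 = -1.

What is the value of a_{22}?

a_3 = 1·-1 + 3·2 + 2·1 = 7
a_4 = 1·7 + 3·-1 + 2·2 = 8
a_5 = 1·8 + 3·7 + 2·-1 = 27
a_6 = 1·27 + 3·8 + 2·7 = 65
a_7 = 1·65 + 3·27 + 2·8 = 162
a_8 = 1·162 + 3·65 + 2·27 = 411
a_9 = 1·411 + 3·162 + 2·65 = 1027
a_10 = 1·1027 + 3·411 + 2·162 = 2584
a_11 = 1·2584 + 3·1027 + 2·411 = 6487
a_12 = 1·6487 + 3·2584 + 2·1027 = 16293
a_13 = 1·16293 + 3·6487 + 2·2584 = 40922
a_14 = 1·40922 + 3·16293 + 2·6487 = 102775
a_15 = 1·102775 + 3·40922 + 2·16293 = 258127
a_16 = 1·258127 + 3·102775 + 2·40922 = 648296
a_17 = 1·648296 + 3·258127 + 2·102775 = 1628227
a_18 = 1·1628227 + 3·648296 + 2·258127 = 4089369
a_19 = 1·4089369 + 3·1628227 + 2·648296 = 10270642
a_20 = 1·10270642 + 3·4089369 + 2·1628227 = 25795203
a_21 = 1·25795203 + 3·10270642 + 2·4089369 = 64785867
a_22 = 1·64785867 + 3·25795203 + 2·10270642 = 162712760

162712760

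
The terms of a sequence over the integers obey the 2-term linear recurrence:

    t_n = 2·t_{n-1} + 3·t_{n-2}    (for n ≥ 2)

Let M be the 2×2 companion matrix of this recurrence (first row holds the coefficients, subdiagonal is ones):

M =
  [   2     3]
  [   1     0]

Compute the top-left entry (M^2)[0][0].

7

(M^2)[0][0] is the top entry after applying M 2 times to the unit state (1, 0). Equivalently it is h_{3} for the auxiliary sequence (h_n) obeying the same recurrence with h_1 = 1 and h_i = 0 for 0 ≤ i < 1:
h_2 = 2·1 + 3·0 = 2
h_3 = 2·2 + 3·1 = 7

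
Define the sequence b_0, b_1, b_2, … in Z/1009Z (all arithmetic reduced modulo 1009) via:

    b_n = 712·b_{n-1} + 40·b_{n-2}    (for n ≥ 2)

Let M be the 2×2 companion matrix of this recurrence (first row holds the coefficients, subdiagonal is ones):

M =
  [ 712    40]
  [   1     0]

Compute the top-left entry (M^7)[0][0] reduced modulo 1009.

268

(M^7)[0][0] is the top entry after applying M 7 times to the unit state (1, 0). Equivalently it is h_{8} for the auxiliary sequence (h_n) obeying the same recurrence with h_1 = 1 and h_i = 0 for 0 ≤ i < 1:
h_2 = 712·1 + 40·0 = 712
h_3 = 712·712 + 40·1 = 466
h_4 = 712·466 + 40·712 = 59
h_5 = 712·59 + 40·466 = 108
h_6 = 712·108 + 40·59 = 554
h_7 = 712·554 + 40·108 = 213
h_8 = 712·213 + 40·554 = 268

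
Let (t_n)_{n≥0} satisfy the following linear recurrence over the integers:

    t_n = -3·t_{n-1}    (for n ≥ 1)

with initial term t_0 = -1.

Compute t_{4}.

-81

t_1 = -3·-1 = 3
t_2 = -3·3 = -9
t_3 = -3·-9 = 27
t_4 = -3·27 = -81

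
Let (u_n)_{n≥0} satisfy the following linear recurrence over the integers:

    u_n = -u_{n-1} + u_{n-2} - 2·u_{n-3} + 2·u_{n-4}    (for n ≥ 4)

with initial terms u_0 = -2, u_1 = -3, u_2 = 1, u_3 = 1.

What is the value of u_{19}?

-211550

u_4 = -1·1 + 1·1 + -2·-3 + 2·-2 = 2
u_5 = -1·2 + 1·1 + -2·1 + 2·-3 = -9
u_6 = -1·-9 + 1·2 + -2·1 + 2·1 = 11
u_7 = -1·11 + 1·-9 + -2·2 + 2·1 = -22
u_8 = -1·-22 + 1·11 + -2·-9 + 2·2 = 55
u_9 = -1·55 + 1·-22 + -2·11 + 2·-9 = -117
u_10 = -1·-117 + 1·55 + -2·-22 + 2·11 = 238
u_11 = -1·238 + 1·-117 + -2·55 + 2·-22 = -509
u_12 = -1·-509 + 1·238 + -2·-117 + 2·55 = 1091
u_13 = -1·1091 + 1·-509 + -2·238 + 2·-117 = -2310
u_14 = -1·-2310 + 1·1091 + -2·-509 + 2·238 = 4895
u_15 = -1·4895 + 1·-2310 + -2·1091 + 2·-509 = -10405
u_16 = -1·-10405 + 1·4895 + -2·-2310 + 2·1091 = 22102
u_17 = -1·22102 + 1·-10405 + -2·4895 + 2·-2310 = -46917
u_18 = -1·-46917 + 1·22102 + -2·-10405 + 2·4895 = 99619
u_19 = -1·99619 + 1·-46917 + -2·22102 + 2·-10405 = -211550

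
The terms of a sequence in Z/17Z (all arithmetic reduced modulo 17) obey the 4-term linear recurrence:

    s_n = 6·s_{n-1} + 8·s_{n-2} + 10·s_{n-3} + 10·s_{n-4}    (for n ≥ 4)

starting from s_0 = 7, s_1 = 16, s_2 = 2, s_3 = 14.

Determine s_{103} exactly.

8

s_4 = 6·14 + 8·2 + 10·16 + 10·7 = 7
s_5 = 6·7 + 8·14 + 10·2 + 10·16 = 11
s_6 = 6·11 + 8·7 + 10·14 + 10·2 = 10
s_7 = 6·10 + 8·11 + 10·7 + 10·14 = 1
s_8 = 6·1 + 8·10 + 10·11 + 10·7 = 11
s_9 = 6·11 + 8·1 + 10·10 + 10·11 = 12
s_10 = 6·12 + 8·11 + 10·1 + 10·10 = 15
s_11 = 6·15 + 8·12 + 10·11 + 10·1 = 0
s_12 = 6·0 + 8·15 + 10·12 + 10·11 = 10
s_13 = 6·10 + 8·0 + 10·15 + 10·12 = 7
s_14 = 6·7 + 8·10 + 10·0 + 10·15 = 0
s_15 = 6·0 + 8·7 + 10·10 + 10·0 = 3
s_16 = 6·3 + 8·0 + 10·7 + 10·10 = 1
s_17 = 6·1 + 8·3 + 10·0 + 10·7 = 15
s_18 = 6·15 + 8·1 + 10·3 + 10·0 = 9
s_19 = 6·9 + 8·15 + 10·1 + 10·3 = 10
s_20 = 6·10 + 8·9 + 10·15 + 10·1 = 3
s_21 = 6·3 + 8·10 + 10·9 + 10·15 = 15
s_22 = 6·15 + 8·3 + 10·10 + 10·9 = 15
s_23 = 6·15 + 8·15 + 10·3 + 10·10 = 0
s_24 = 6·0 + 8·15 + 10·15 + 10·3 = 11
s_25 = 6·11 + 8·0 + 10·15 + 10·15 = 9
s_26 = 6·9 + 8·11 + 10·0 + 10·15 = 3
s_27 = 6·3 + 8·9 + 10·11 + 10·0 = 13
s_28 = 6·13 + 8·3 + 10·9 + 10·11 = 13
s_29 = 6·13 + 8·13 + 10·3 + 10·9 = 13
s_30 = 6·13 + 8·13 + 10·13 + 10·3 = 2
s_31 = 6·2 + 8·13 + 10·13 + 10·13 = 2
s_32 = 6·2 + 8·2 + 10·13 + 10·13 = 16
s_33 = 6·16 + 8·2 + 10·2 + 10·13 = 7
s_34 = 6·7 + 8·16 + 10·2 + 10·2 = 6
s_35 = 6·6 + 8·7 + 10·16 + 10·2 = 0
s_36 = 6·0 + 8·6 + 10·7 + 10·16 = 6
s_37 = 6·6 + 8·0 + 10·6 + 10·7 = 13
s_38 = 6·13 + 8·6 + 10·0 + 10·6 = 16
s_39 = 6·16 + 8·13 + 10·6 + 10·0 = 5
s_40 = 6·5 + 8·16 + 10·13 + 10·6 = 8
s_41 = 6·8 + 8·5 + 10·16 + 10·13 = 4
s_42 = 6·4 + 8·8 + 10·5 + 10·16 = 9
s_43 = 6·9 + 8·4 + 10·8 + 10·5 = 12
s_44 = 6·12 + 8·9 + 10·4 + 10·8 = 9
s_45 = 6·9 + 8·12 + 10·9 + 10·4 = 8
s_46 = 6·8 + 8·9 + 10·12 + 10·9 = 7
s_47 = 6·7 + 8·8 + 10·9 + 10·12 = 10
s_48 = 6·10 + 8·7 + 10·8 + 10·9 = 14
s_49 = 6·14 + 8·10 + 10·7 + 10·8 = 8
s_50 = 6·8 + 8·14 + 10·10 + 10·7 = 7
s_51 = 6·7 + 8·8 + 10·14 + 10·10 = 6
s_52 = 6·6 + 8·7 + 10·8 + 10·14 = 6
s_53 = 6·6 + 8·6 + 10·7 + 10·8 = 13
s_54 = 6·13 + 8·6 + 10·6 + 10·7 = 1
s_55 = 6·1 + 8·13 + 10·6 + 10·6 = 9
s_56 = 6·9 + 8·1 + 10·13 + 10·6 = 14
s_57 = 6·14 + 8·9 + 10·1 + 10·13 = 7
s_58 = 6·7 + 8·14 + 10·9 + 10·1 = 16
s_59 = 6·16 + 8·7 + 10·14 + 10·9 = 8
s_60 = 6·8 + 8·16 + 10·7 + 10·14 = 12
s_61 = 6·12 + 8·8 + 10·16 + 10·7 = 9
s_62 = 6·9 + 8·12 + 10·8 + 10·16 = 16
s_63 = 6·16 + 8·9 + 10·12 + 10·8 = 11
s_64 = 6·11 + 8·16 + 10·9 + 10·12 = 13
s_65 = 6·13 + 8·11 + 10·16 + 10·9 = 8
s_66 = 6·8 + 8·13 + 10·11 + 10·16 = 14
s_67 = 6·14 + 8·8 + 10·13 + 10·11 = 14
s_68 = 6·14 + 8·14 + 10·8 + 10·13 = 15
s_69 = 6·15 + 8·14 + 10·14 + 10·8 = 14
s_70 = 6·14 + 8·15 + 10·14 + 10·14 = 8
s_71 = 6·8 + 8·14 + 10·15 + 10·14 = 8
s_72 = 6·8 + 8·8 + 10·14 + 10·15 = 11
s_73 = 6·11 + 8·8 + 10·8 + 10·14 = 10
s_74 = 6·10 + 8·11 + 10·8 + 10·8 = 2
s_75 = 6·2 + 8·10 + 10·11 + 10·8 = 10
s_76 = 6·10 + 8·2 + 10·10 + 10·11 = 14
s_77 = 6·14 + 8·10 + 10·2 + 10·10 = 12
s_78 = 6·12 + 8·14 + 10·10 + 10·2 = 15
s_79 = 6·15 + 8·12 + 10·14 + 10·10 = 1
s_80 = 6·1 + 8·15 + 10·12 + 10·14 = 12
s_81 = 6·12 + 8·1 + 10·15 + 10·12 = 10
s_82 = 6·10 + 8·12 + 10·1 + 10·15 = 10
s_83 = 6·10 + 8·10 + 10·12 + 10·1 = 15
s_84 = 6·15 + 8·10 + 10·10 + 10·12 = 16
s_85 = 6·16 + 8·15 + 10·10 + 10·10 = 8
s_86 = 6·8 + 8·16 + 10·15 + 10·10 = 1
s_87 = 6·1 + 8·8 + 10·16 + 10·15 = 6
s_88 = 6·6 + 8·1 + 10·8 + 10·16 = 12
s_89 = 6·12 + 8·6 + 10·1 + 10·8 = 6
s_90 = 6·6 + 8·12 + 10·6 + 10·1 = 15
s_91 = 6·15 + 8·6 + 10·12 + 10·6 = 12
s_92 = 6·12 + 8·15 + 10·6 + 10·12 = 15
s_93 = 6·15 + 8·12 + 10·15 + 10·6 = 5
s_94 = 6·5 + 8·15 + 10·12 + 10·15 = 12
s_95 = 6·12 + 8·5 + 10·15 + 10·12 = 8
s_96 = 6·8 + 8·12 + 10·5 + 10·15 = 4
s_97 = 6·4 + 8·8 + 10·12 + 10·5 = 3
s_98 = 6·3 + 8·4 + 10·8 + 10·12 = 12
s_99 = 6·12 + 8·3 + 10·4 + 10·8 = 12
s_100 = 6·12 + 8·12 + 10·3 + 10·4 = 0
s_101 = 6·0 + 8·12 + 10·12 + 10·3 = 8
s_102 = 6·8 + 8·0 + 10·12 + 10·12 = 16
s_103 = 6·16 + 8·8 + 10·0 + 10·12 = 8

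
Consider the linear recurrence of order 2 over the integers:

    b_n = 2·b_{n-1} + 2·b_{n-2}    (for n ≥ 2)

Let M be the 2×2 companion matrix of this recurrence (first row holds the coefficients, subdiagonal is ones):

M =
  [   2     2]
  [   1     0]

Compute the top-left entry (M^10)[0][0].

(M^10)[0][0] is the top entry after applying M 10 times to the unit state (1, 0). Equivalently it is h_{11} for the auxiliary sequence (h_n) obeying the same recurrence with h_1 = 1 and h_i = 0 for 0 ≤ i < 1:
h_2 = 2·1 + 2·0 = 2
h_3 = 2·2 + 2·1 = 6
h_4 = 2·6 + 2·2 = 16
h_5 = 2·16 + 2·6 = 44
h_6 = 2·44 + 2·16 = 120
h_7 = 2·120 + 2·44 = 328
h_8 = 2·328 + 2·120 = 896
h_9 = 2·896 + 2·328 = 2448
h_10 = 2·2448 + 2·896 = 6688
h_11 = 2·6688 + 2·2448 = 18272

18272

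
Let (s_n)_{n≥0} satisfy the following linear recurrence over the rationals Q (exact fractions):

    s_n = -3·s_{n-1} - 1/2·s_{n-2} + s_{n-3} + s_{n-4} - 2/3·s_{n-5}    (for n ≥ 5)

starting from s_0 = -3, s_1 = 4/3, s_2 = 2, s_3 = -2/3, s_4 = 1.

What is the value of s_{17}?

17983969/36

s_5 = -3·1 + -1/2·-2/3 + 1·2 + 1·4/3 + -2/3·-3 = 8/3
s_6 = -3·8/3 + -1/2·1 + 1·-2/3 + 1·2 + -2/3·4/3 = -145/18
s_7 = -3·-145/18 + -1/2·8/3 + 1·1 + 1·-2/3 + -2/3·2 = 131/6
s_8 = -3·131/6 + -1/2·-145/18 + 1·8/3 + 1·1 + -2/3·-2/3 = -2065/36
s_9 = -3·-2065/36 + -1/2·131/6 + 1·-145/18 + 1·8/3 + -2/3·1 = 1396/9
s_10 = -3·1396/9 + -1/2·-2065/36 + 1·131/6 + 1·-145/18 + -2/3·8/3 = -30575/72
s_11 = -3·-30575/72 + -1/2·1396/9 + 1·-2065/36 + 1·131/6 + -2/3·-145/18 = 251909/216
s_12 = -3·251909/216 + -1/2·-30575/72 + 1·1396/9 + 1·-2065/36 + -2/3·131/6 = -461263/144
s_13 = -3·-461263/144 + -1/2·251909/216 + 1·-30575/72 + 1·1396/9 + -2/3·-2065/36 = 79157/9
s_14 = -3·79157/9 + -1/2·-461263/144 + 1·251909/216 + 1·-30575/72 + -2/3·1396/9 = -20862035/864
s_15 = -3·-20862035/864 + -1/2·79157/9 + 1·-461263/144 + 1·251909/216 + -2/3·-30575/72 = 19090409/288
s_16 = -3·19090409/288 + -1/2·-20862035/864 + 1·79157/9 + 1·-461263/144 + -2/3·251909/216 = -943337561/5184
s_17 = -3·-943337561/5184 + -1/2·19090409/288 + 1·-20862035/864 + 1·79157/9 + -2/3·-461263/144 = 17983969/36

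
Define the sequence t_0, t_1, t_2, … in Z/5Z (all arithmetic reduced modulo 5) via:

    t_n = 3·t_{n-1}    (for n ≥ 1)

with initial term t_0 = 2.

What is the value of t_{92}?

t_1 = 3·2 = 1
t_2 = 3·1 = 3
t_3 = 3·3 = 4
t_4 = 3·4 = 2
(t_4) = (2) = (t_0), so the sequence has period 4.
92 ≡ 0 (mod 4), hence t_92 = t_0 = 2.

2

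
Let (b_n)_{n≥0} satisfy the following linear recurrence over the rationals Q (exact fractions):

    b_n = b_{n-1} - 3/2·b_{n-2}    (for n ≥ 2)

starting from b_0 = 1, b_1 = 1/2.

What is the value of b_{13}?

b_2 = 1·1/2 + -3/2·1 = -1
b_3 = 1·-1 + -3/2·1/2 = -7/4
b_4 = 1·-7/4 + -3/2·-1 = -1/4
b_5 = 1·-1/4 + -3/2·-7/4 = 19/8
b_6 = 1·19/8 + -3/2·-1/4 = 11/4
b_7 = 1·11/4 + -3/2·19/8 = -13/16
b_8 = 1·-13/16 + -3/2·11/4 = -79/16
b_9 = 1·-79/16 + -3/2·-13/16 = -119/32
b_10 = 1·-119/32 + -3/2·-79/16 = 59/16
b_11 = 1·59/16 + -3/2·-119/32 = 593/64
b_12 = 1·593/64 + -3/2·59/16 = 239/64
b_13 = 1·239/64 + -3/2·593/64 = -1301/128

-1301/128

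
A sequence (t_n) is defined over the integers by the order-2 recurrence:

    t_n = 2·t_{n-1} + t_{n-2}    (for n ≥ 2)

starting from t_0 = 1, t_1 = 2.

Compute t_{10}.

5741

t_2 = 2·2 + 1·1 = 5
t_3 = 2·5 + 1·2 = 12
t_4 = 2·12 + 1·5 = 29
t_5 = 2·29 + 1·12 = 70
t_6 = 2·70 + 1·29 = 169
t_7 = 2·169 + 1·70 = 408
t_8 = 2·408 + 1·169 = 985
t_9 = 2·985 + 1·408 = 2378
t_10 = 2·2378 + 1·985 = 5741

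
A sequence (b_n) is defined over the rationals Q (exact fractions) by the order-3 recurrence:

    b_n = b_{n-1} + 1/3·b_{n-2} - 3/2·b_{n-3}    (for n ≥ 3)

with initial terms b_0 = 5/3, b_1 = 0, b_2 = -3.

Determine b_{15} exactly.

-154211/23328

b_3 = 1·-3 + 1/3·0 + -3/2·5/3 = -11/2
b_4 = 1·-11/2 + 1/3·-3 + -3/2·0 = -13/2
b_5 = 1·-13/2 + 1/3·-11/2 + -3/2·-3 = -23/6
b_6 = 1·-23/6 + 1/3·-13/2 + -3/2·-11/2 = 9/4
b_7 = 1·9/4 + 1/3·-23/6 + -3/2·-13/2 = 193/18
b_8 = 1·193/18 + 1/3·9/4 + -3/2·-23/6 = 155/9
b_9 = 1·155/9 + 1/3·193/18 + -3/2·9/4 = 3763/216
b_10 = 1·3763/216 + 1/3·155/9 + -3/2·193/18 = 1529/216
b_11 = 1·1529/216 + 1/3·3763/216 + -3/2·155/9 = -4195/324
b_12 = 1·-4195/324 + 1/3·1529/216 + -3/2·3763/216 = -15863/432
b_13 = 1·-15863/432 + 1/3·-4195/324 + -3/2·1529/216 = -100415/1944
b_14 = 1·-100415/1944 + 1/3·-15863/432 + -3/2·-4195/324 = -172909/3888
b_15 = 1·-172909/3888 + 1/3·-100415/1944 + -3/2·-15863/432 = -154211/23328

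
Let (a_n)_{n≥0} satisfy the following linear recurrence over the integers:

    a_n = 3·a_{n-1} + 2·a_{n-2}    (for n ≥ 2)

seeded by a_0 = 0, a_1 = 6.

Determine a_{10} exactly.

a_2 = 3·6 + 2·0 = 18
a_3 = 3·18 + 2·6 = 66
a_4 = 3·66 + 2·18 = 234
a_5 = 3·234 + 2·66 = 834
a_6 = 3·834 + 2·234 = 2970
a_7 = 3·2970 + 2·834 = 10578
a_8 = 3·10578 + 2·2970 = 37674
a_9 = 3·37674 + 2·10578 = 134178
a_10 = 3·134178 + 2·37674 = 477882

477882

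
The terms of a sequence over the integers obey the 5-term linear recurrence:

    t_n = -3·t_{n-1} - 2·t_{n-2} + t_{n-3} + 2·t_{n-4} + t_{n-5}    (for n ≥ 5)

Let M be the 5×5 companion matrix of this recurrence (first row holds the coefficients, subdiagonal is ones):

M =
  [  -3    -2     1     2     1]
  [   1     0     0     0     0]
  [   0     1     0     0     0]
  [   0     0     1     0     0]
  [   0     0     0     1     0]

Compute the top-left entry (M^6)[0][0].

96

(M^6)[0][0] is the top entry after applying M 6 times to the unit state (1, 0, 0, 0, 0). Equivalently it is h_{10} for the auxiliary sequence (h_n) obeying the same recurrence with h_4 = 1 and h_i = 0 for 0 ≤ i < 4:
h_5 = -3·1 + -2·0 + 1·0 + 2·0 + 1·0 = -3
h_6 = -3·-3 + -2·1 + 1·0 + 2·0 + 1·0 = 7
h_7 = -3·7 + -2·-3 + 1·1 + 2·0 + 1·0 = -14
h_8 = -3·-14 + -2·7 + 1·-3 + 2·1 + 1·0 = 27
h_9 = -3·27 + -2·-14 + 1·7 + 2·-3 + 1·1 = -51
h_10 = -3·-51 + -2·27 + 1·-14 + 2·7 + 1·-3 = 96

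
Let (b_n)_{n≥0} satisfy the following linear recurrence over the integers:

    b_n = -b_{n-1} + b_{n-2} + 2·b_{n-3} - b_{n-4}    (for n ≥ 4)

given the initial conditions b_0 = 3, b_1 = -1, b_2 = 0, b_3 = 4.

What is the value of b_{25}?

17531

b_4 = -1·4 + 1·0 + 2·-1 + -1·3 = -9
b_5 = -1·-9 + 1·4 + 2·0 + -1·-1 = 14
b_6 = -1·14 + 1·-9 + 2·4 + -1·0 = -15
b_7 = -1·-15 + 1·14 + 2·-9 + -1·4 = 7
b_8 = -1·7 + 1·-15 + 2·14 + -1·-9 = 15
b_9 = -1·15 + 1·7 + 2·-15 + -1·14 = -52
b_10 = -1·-52 + 1·15 + 2·7 + -1·-15 = 96
b_11 = -1·96 + 1·-52 + 2·15 + -1·7 = -125
b_12 = -1·-125 + 1·96 + 2·-52 + -1·15 = 102
b_13 = -1·102 + 1·-125 + 2·96 + -1·-52 = 17
b_14 = -1·17 + 1·102 + 2·-125 + -1·96 = -261
b_15 = -1·-261 + 1·17 + 2·102 + -1·-125 = 607
b_16 = -1·607 + 1·-261 + 2·17 + -1·102 = -936
b_17 = -1·-936 + 1·607 + 2·-261 + -1·17 = 1004
b_18 = -1·1004 + 1·-936 + 2·607 + -1·-261 = -465
b_19 = -1·-465 + 1·1004 + 2·-936 + -1·607 = -1010
b_20 = -1·-1010 + 1·-465 + 2·1004 + -1·-936 = 3489
b_21 = -1·3489 + 1·-1010 + 2·-465 + -1·1004 = -6433
b_22 = -1·-6433 + 1·3489 + 2·-1010 + -1·-465 = 8367
b_23 = -1·8367 + 1·-6433 + 2·3489 + -1·-1010 = -6812
b_24 = -1·-6812 + 1·8367 + 2·-6433 + -1·3489 = -1176
b_25 = -1·-1176 + 1·-6812 + 2·8367 + -1·-6433 = 17531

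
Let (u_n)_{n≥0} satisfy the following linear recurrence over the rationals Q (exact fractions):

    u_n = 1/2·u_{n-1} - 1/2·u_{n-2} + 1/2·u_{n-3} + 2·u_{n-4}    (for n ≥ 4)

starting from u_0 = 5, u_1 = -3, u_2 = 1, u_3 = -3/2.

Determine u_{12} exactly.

u_4 = 1/2·-3/2 + -1/2·1 + 1/2·-3 + 2·5 = 29/4
u_5 = 1/2·29/4 + -1/2·-3/2 + 1/2·1 + 2·-3 = -9/8
u_6 = 1/2·-9/8 + -1/2·29/4 + 1/2·-3/2 + 2·1 = -47/16
u_7 = 1/2·-47/16 + -1/2·-9/8 + 1/2·29/4 + 2·-3/2 = -9/32
u_8 = 1/2·-9/32 + -1/2·-47/16 + 1/2·-9/8 + 2·29/4 = 977/64
u_9 = 1/2·977/64 + -1/2·-9/32 + 1/2·-47/16 + 2·-9/8 = 519/128
u_10 = 1/2·519/128 + -1/2·977/64 + 1/2·-9/32 + 2·-47/16 = -2975/256
u_11 = 1/2·-2975/256 + -1/2·519/128 + 1/2·977/64 + 2·-9/32 = -393/512
u_12 = 1/2·-393/512 + -1/2·-2975/256 + 1/2·519/128 + 2·977/64 = 38897/1024

38897/1024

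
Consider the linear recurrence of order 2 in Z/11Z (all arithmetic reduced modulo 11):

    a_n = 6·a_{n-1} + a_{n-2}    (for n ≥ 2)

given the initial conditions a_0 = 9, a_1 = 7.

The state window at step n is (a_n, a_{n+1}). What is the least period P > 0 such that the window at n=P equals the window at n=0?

24

n=0: window = (9, 7)
n=1: window = (7, 7)
n=2: window = (7, 5)
n=3: window = (5, 4)
n=4: window = (4, 7)
n=5: window = (7, 2)
n=6: window = (2, 8)
n=7: window = (8, 6)
n=8: window = (6, 0)
n=9: window = (0, 6)
n=10: window = (6, 3)
n=11: window = (3, 2)
n=12: window = (2, 4)
n=13: window = (4, 4)
n=14: window = (4, 6)
n=15: window = (6, 7)
n=16: window = (7, 4)
n=17: window = (4, 9)
n=18: window = (9, 3)
n=19: window = (3, 5)
n=20: window = (5, 0)
n=21: window = (0, 5)
n=22: window = (5, 8)
n=23: window = (8, 9)
n=24: window = (9, 7)
window at n=24 equals window at n=0 → period = 24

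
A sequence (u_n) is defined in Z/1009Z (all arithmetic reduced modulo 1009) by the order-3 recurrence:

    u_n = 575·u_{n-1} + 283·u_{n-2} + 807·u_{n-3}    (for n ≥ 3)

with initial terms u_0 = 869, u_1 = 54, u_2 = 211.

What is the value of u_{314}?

u_3 = 575·211 + 283·54 + 807·869 = 420
u_4 = 575·420 + 283·211 + 807·54 = 722
u_5 = 575·722 + 283·420 + 807·211 = 5
u_6 = 575·5 + 283·722 + 807·420 = 272
u_7 = 575·272 + 283·5 + 807·722 = 872
u_8 = 575·872 + 283·272 + 807·5 = 218
Continuing the recurrence:
  u_9 = 356;  u_10 = 449;  u_11 = 79;  u_12 = 689;  u_13 = 918;  u_14 = 579
  u_15 = 500;  u_16 = 554;  u_17 = 32;  u_18 = 525;  u_19 = 250;  u_20 = 314
  u_21 = 963;  u_22 = 813;  u_23 = 546;  u_24 = 389;  u_25 = 59;  u_26 = 423
  u_27 = 733;  u_28 = 550;  u_29 = 337;  u_30 = 568;  u_31 = 99;  u_32 = 263
  u_33 = 939;  u_34 = 55;  u_35 = 58;  u_36 = 497;  u_37 = 487;  u_38 = 315
  u_39 = 608;  u_40 = 338;  u_41 = 84;  u_42 = 958;  u_43 = 837;  u_44 = 869
  u_45 = 188;  u_46 = 306;  u_47 = 139;  u_48 = 404;  u_49 = 962;  u_50 = 707
  u_51 = 844;  u_52 = 683;  u_53 = 407;  u_54 = 540;  u_55 = 150;  u_56 = 461
  u_57 = 681;  u_58 = 355;  u_59 = 17;  u_60 = 930;  u_61 = 684;  u_62 = 233
  u_63 = 445;  u_64 = 8;  u_65 = 731;  u_66 = 738;  u_67 = 1000;  u_68 = 522
  u_69 = 204;  u_70 = 468;  u_71 = 417;  u_72 = 59;  u_73 = 896;  u_74 = 676
  u_75 = 734;  u_76 = 514;  u_77 = 453;  u_78 = 374;  u_79 = 288;  u_80 = 334
  u_81 = 242;  u_82 = 939;  u_83 = 119;  u_84 = 740;  u_85 = 96;  u_86 = 440
  u_87 = 527;  u_88 = 517;  u_89 = 350;  u_90 = 965;  u_91 = 595;  u_92 = 669
  u_93 = 944;  u_94 = 483;  u_95 = 85;  u_96 = 930;  u_97 = 126;  u_98 = 635
  u_99 = 24;  u_100 = 559;  u_101 = 165;  u_102 = 10;  u_103 = 67;  u_104 = 962
  u_105 = 6;  u_106 = 831;  u_107 = 661;  u_108 = 564;  u_109 = 441;  u_110 = 172
  u_111 = 803;  u_112 = 566;  u_113 = 338;  u_114 = 612;  u_115 = 252;  u_116 = 597
  u_117 = 375;  u_118 = 702;  u_119 = 716;  u_120 = 855;  u_121 = 526;  u_122 = 219
  u_123 = 164;  u_124 = 584;  u_125 = 968;  u_126 = 606;  u_127 = 935;  u_128 = 6
  u_129 = 347;  u_130 = 245;  u_131 = 749;  u_132 = 82;  u_133 = 764;  u_134 = 436
  u_135 = 334;  u_136 = 679;  u_137 = 338;  u_138 = 195;  u_139 = 1000;  u_140 = 905
  u_141 = 172;  u_142 = 656;  u_143 = 906;  u_144 = 869;  u_145 = 1008;  u_146 = 791
  u_147 = 520;  u_148 = 393;  u_149 = 454;  u_150 = 853;  u_151 = 765;  u_152 = 310
  u_153 = 459;  u_154 = 370;  u_155 = 534;  u_156 = 198;  u_157 = 540;  u_158 = 362
  u_159 = 112;  u_160 = 253;  u_161 = 120;  u_162 = 931;  u_163 = 562;  u_164 = 370
  u_165 = 96;  u_166 = 981;  u_167 = 904;  u_168 = 92;  u_169 = 589;  u_170 = 483
  u_171 = 30;  u_172 = 655;  u_173 = 993;  u_174 = 593;  u_175 = 319;  u_176 = 317
  u_177 = 407;  u_178 = 994;  u_179 = 144;  u_180 = 377;  u_181 = 235;  u_182 = 838
  u_183 = 998;  u_184 = 730;  u_185 = 156;  u_186 = 857;  u_187 = 998;  u_188 = 876
  u_189 = 557;  u_190 = 320;  u_191 = 212;  u_192 = 55;  u_193 = 747;  u_194 = 684
  u_195 = 299;  u_196 = 695;  u_197 = 996;  u_198 = 669;  u_199 = 464;  u_200 = 667
  u_201 = 315;  u_202 = 701;  u_203 = 300;  u_204 = 517;  u_205 = 431;  u_206 = 566
  u_207 = 938;  u_208 = 3;  u_209 = 488;  u_210 = 154;  u_211 = 32;  u_212 = 739
  u_213 = 282;  u_214 = 574;  u_215 = 256;  u_216 = 428;  u_217 = 800;  u_218 = 696
  u_219 = 329;  u_220 = 545;  u_221 = 523;  u_222 = 37;  u_223 = 672;  u_224 = 633
  u_225 = 808;  u_226 = 468;  u_227 = 604;  u_228 = 711;  u_229 = 901;  u_230 = 961
  u_231 = 14;  u_232 = 138;  u_233 = 180;  u_234 = 484;  u_235 = 682;  u_236 = 370
  u_237 = 243;  u_238 = 726;  u_239 = 816;  u_240 = 1001;  u_241 = 974;  u_242 = 453
  u_243 = 945;  u_244 = 596;  u_245 = 3;  u_246 = 692;  u_247 = 882;  u_248 = 116
  u_249 = 956;  u_250 = 764;  u_251 = 296;  u_252 = 581;  u_253 = 166;  u_254 = 299
  u_255 = 641;  u_256 = 925;  u_257 = 57;  u_258 = 601;  u_259 = 299;  u_260 = 551
  u_261 = 547;  u_262 = 406;  u_263 = 483;  u_264 = 618;  u_265 = 373;  u_266 = 202
  u_267 = 9;  u_268 = 112;  u_269 = 918;  u_270 = 760;  u_271 = 158;  u_272 = 423
  u_273 = 222;  u_274 = 526;  u_275 = 337;  u_276 = 134;  u_277 = 584;  u_278 = 930
  u_279 = 960;  u_280 = 3;  u_281 = 789;  u_282 = 282;  u_283 = 402;  u_284 = 228
  u_285 = 228;  u_286 = 403;  u_287 = 970;  u_288 = 163;  u_289 = 273;  u_290 = 101
  u_291 = 499;  u_292 = 40;  u_293 = 537;  u_294 = 344;  u_295 = 649;  u_296 = 831
  u_297 = 730;  u_298 = 154;  u_299 = 144;  u_300 = 111;  u_301 = 821;  u_302 = 170
  u_303 = 935;  u_304 = 149;  u_305 = 123;  u_306 = 706;  u_307 = 1007;  u_308 = 254
  u_309 = 854;  u_310 = 314;  u_311 = 621;  u_312 = 999
u_313 = 575·999 + 283·621 + 807·314 = 620
u_314 = 575·620 + 283·999 + 807·621 = 194

194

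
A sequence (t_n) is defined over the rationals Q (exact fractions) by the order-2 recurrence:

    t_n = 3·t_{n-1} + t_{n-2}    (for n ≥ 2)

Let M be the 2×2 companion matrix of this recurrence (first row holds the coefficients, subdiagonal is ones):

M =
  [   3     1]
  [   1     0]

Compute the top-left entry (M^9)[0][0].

42837

(M^9)[0][0] is the top entry after applying M 9 times to the unit state (1, 0). Equivalently it is h_{10} for the auxiliary sequence (h_n) obeying the same recurrence with h_1 = 1 and h_i = 0 for 0 ≤ i < 1:
h_2 = 3·1 + 1·0 = 3
h_3 = 3·3 + 1·1 = 10
h_4 = 3·10 + 1·3 = 33
h_5 = 3·33 + 1·10 = 109
h_6 = 3·109 + 1·33 = 360
h_7 = 3·360 + 1·109 = 1189
h_8 = 3·1189 + 1·360 = 3927
h_9 = 3·3927 + 1·1189 = 12970
h_10 = 3·12970 + 1·3927 = 42837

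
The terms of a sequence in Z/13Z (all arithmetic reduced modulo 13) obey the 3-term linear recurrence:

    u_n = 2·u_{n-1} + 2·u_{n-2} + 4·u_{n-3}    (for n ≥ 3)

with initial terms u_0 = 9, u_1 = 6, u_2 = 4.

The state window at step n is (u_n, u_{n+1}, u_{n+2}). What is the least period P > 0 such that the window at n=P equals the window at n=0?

n=0: window = (9, 6, 4)
n=1: window = (6, 4, 4)
n=2: window = (4, 4, 1)
n=3: window = (4, 1, 0)
n=4: window = (1, 0, 5)
n=5: window = (0, 5, 1)
n=6: window = (5, 1, 12)
n=7: window = (1, 12, 7)
n=8: window = (12, 7, 3)
n=9: window = (7, 3, 3)
n=10: window = (3, 3, 1)
n=11: window = (3, 1, 7)
n=12: window = (1, 7, 2)
n=13: window = (7, 2, 9)
n=14: window = (2, 9, 11)
n=15: window = (9, 11, 9)
n=16: window = (11, 9, 11)
n=17: window = (9, 11, 6)
n=18: window = (11, 6, 5)
n=19: window = (6, 5, 1)
n=20: window = (5, 1, 10)
n=21: window = (1, 10, 3)
n=22: window = (10, 3, 4)
n=23: window = (3, 4, 2)
n=24: window = (4, 2, 11)
n=25: window = (2, 11, 3)
n=26: window = (11, 3, 10)
n=27: window = (3, 10, 5)
n=28: window = (10, 5, 3)
n=29: window = (5, 3, 4)
n=30: window = (3, 4, 8)
n=31: window = (4, 8, 10)
n=32: window = (8, 10, 0)
n=33: window = (10, 0, 0)
n=34: window = (0, 0, 1)
n=35: window = (0, 1, 2)
n=36: window = (1, 2, 6)
n=37: window = (2, 6, 7)
n=38: window = (6, 7, 8)
n=39: window = (7, 8, 2)
n=40: window = (8, 2, 9)
…
n=166: window = (10, 0, 9)
n=167: window = (0, 9, 6)
n=168: window = (9, 6, 4)
window at n=168 equals window at n=0 → period = 168

168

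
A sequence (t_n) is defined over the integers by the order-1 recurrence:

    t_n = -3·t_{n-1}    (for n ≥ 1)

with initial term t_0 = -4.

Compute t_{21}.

41841412812

t_1 = -3·-4 = 12
t_2 = -3·12 = -36
t_3 = -3·-36 = 108
t_4 = -3·108 = -324
t_5 = -3·-324 = 972
t_6 = -3·972 = -2916
t_7 = -3·-2916 = 8748
t_8 = -3·8748 = -26244
t_9 = -3·-26244 = 78732
t_10 = -3·78732 = -236196
t_11 = -3·-236196 = 708588
t_12 = -3·708588 = -2125764
t_13 = -3·-2125764 = 6377292
t_14 = -3·6377292 = -19131876
t_15 = -3·-19131876 = 57395628
t_16 = -3·57395628 = -172186884
t_17 = -3·-172186884 = 516560652
t_18 = -3·516560652 = -1549681956
t_19 = -3·-1549681956 = 4649045868
t_20 = -3·4649045868 = -13947137604
t_21 = -3·-13947137604 = 41841412812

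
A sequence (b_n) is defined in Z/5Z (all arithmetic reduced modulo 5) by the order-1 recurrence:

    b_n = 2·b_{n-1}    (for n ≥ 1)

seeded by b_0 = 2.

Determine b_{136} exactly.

2

b_1 = 2·2 = 4
b_2 = 2·4 = 3
b_3 = 2·3 = 1
b_4 = 2·1 = 2
(b_4) = (2) = (b_0), so the sequence has period 4.
136 ≡ 0 (mod 4), hence b_136 = b_0 = 2.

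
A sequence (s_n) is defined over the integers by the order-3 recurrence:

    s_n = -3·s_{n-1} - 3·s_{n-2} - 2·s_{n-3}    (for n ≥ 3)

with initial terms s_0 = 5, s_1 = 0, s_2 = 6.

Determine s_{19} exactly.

s_3 = -3·6 + -3·0 + -2·5 = -28
s_4 = -3·-28 + -3·6 + -2·0 = 66
s_5 = -3·66 + -3·-28 + -2·6 = -126
s_6 = -3·-126 + -3·66 + -2·-28 = 236
s_7 = -3·236 + -3·-126 + -2·66 = -462
s_8 = -3·-462 + -3·236 + -2·-126 = 930
s_9 = -3·930 + -3·-462 + -2·236 = -1876
s_10 = -3·-1876 + -3·930 + -2·-462 = 3762
s_11 = -3·3762 + -3·-1876 + -2·930 = -7518
s_12 = -3·-7518 + -3·3762 + -2·-1876 = 15020
s_13 = -3·15020 + -3·-7518 + -2·3762 = -30030
s_14 = -3·-30030 + -3·15020 + -2·-7518 = 60066
s_15 = -3·60066 + -3·-30030 + -2·15020 = -120148
s_16 = -3·-120148 + -3·60066 + -2·-30030 = 240306
s_17 = -3·240306 + -3·-120148 + -2·60066 = -480606
s_18 = -3·-480606 + -3·240306 + -2·-120148 = 961196
s_19 = -3·961196 + -3·-480606 + -2·240306 = -1922382

-1922382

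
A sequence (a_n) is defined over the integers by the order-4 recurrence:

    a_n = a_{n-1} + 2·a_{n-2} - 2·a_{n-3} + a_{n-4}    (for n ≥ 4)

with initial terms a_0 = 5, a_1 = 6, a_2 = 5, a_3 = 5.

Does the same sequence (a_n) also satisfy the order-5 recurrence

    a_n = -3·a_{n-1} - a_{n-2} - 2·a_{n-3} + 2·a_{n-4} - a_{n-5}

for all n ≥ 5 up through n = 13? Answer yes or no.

no

Terms a_0..a_13: 5, 6, 5, 5, 8, 14, 25, 42, 72, 120, 205, 343, 585, 981
n=5: candidate gives -32, actual a_5 = 14 ✗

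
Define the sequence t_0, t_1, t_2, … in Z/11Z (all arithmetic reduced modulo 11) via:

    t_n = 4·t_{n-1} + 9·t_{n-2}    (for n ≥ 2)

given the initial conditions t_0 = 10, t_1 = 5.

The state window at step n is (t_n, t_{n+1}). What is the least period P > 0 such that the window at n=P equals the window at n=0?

n=0: window = (10, 5)
n=1: window = (5, 0)
n=2: window = (0, 1)
n=3: window = (1, 4)
n=4: window = (4, 3)
n=5: window = (3, 4)
n=6: window = (4, 10)
n=7: window = (10, 10)
n=8: window = (10, 9)
n=9: window = (9, 5)
n=10: window = (5, 2)
n=11: window = (2, 9)
n=12: window = (9, 10)
n=13: window = (10, 0)
n=14: window = (0, 2)
n=15: window = (2, 8)
n=16: window = (8, 6)
n=17: window = (6, 8)
n=18: window = (8, 9)
n=19: window = (9, 9)
n=20: window = (9, 7)
n=21: window = (7, 10)
n=22: window = (10, 4)
n=23: window = (4, 7)
n=24: window = (7, 9)
n=25: window = (9, 0)
n=26: window = (0, 4)
n=27: window = (4, 5)
n=28: window = (5, 1)
n=29: window = (1, 5)
n=30: window = (5, 7)
n=31: window = (7, 7)
n=32: window = (7, 3)
n=33: window = (3, 9)
n=34: window = (9, 8)
n=35: window = (8, 3)
n=36: window = (3, 7)
n=37: window = (7, 0)
n=38: window = (0, 8)
n=39: window = (8, 10)
n=40: window = (10, 2)
…
n=118: window = (8, 1)
n=119: window = (1, 10)
n=120: window = (10, 5)
window at n=120 equals window at n=0 → period = 120

120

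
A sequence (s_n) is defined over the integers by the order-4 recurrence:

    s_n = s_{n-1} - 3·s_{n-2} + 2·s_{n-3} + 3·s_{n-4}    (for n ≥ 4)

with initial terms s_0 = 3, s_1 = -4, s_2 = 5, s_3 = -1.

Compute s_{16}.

s_4 = 1·-1 + -3·5 + 2·-4 + 3·3 = -15
s_5 = 1·-15 + -3·-1 + 2·5 + 3·-4 = -14
s_6 = 1·-14 + -3·-15 + 2·-1 + 3·5 = 44
s_7 = 1·44 + -3·-14 + 2·-15 + 3·-1 = 53
s_8 = 1·53 + -3·44 + 2·-14 + 3·-15 = -152
s_9 = 1·-152 + -3·53 + 2·44 + 3·-14 = -265
s_10 = 1·-265 + -3·-152 + 2·53 + 3·44 = 429
s_11 = 1·429 + -3·-265 + 2·-152 + 3·53 = 1079
s_12 = 1·1079 + -3·429 + 2·-265 + 3·-152 = -1194
s_13 = 1·-1194 + -3·1079 + 2·429 + 3·-265 = -4368
s_14 = 1·-4368 + -3·-1194 + 2·1079 + 3·429 = 2659
s_15 = 1·2659 + -3·-4368 + 2·-1194 + 3·1079 = 16612
s_16 = 1·16612 + -3·2659 + 2·-4368 + 3·-1194 = -3683

-3683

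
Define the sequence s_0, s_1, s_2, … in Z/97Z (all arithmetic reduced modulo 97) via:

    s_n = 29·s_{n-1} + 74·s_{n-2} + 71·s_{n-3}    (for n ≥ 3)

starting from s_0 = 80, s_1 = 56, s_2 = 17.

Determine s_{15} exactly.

s_3 = 29·17 + 74·56 + 71·80 = 35
s_4 = 29·35 + 74·17 + 71·56 = 41
s_5 = 29·41 + 74·35 + 71·17 = 39
s_6 = 29·39 + 74·41 + 71·35 = 54
s_7 = 29·54 + 74·39 + 71·41 = 88
s_8 = 29·88 + 74·54 + 71·39 = 5
s_9 = 29·5 + 74·88 + 71·54 = 15
s_10 = 29·15 + 74·5 + 71·88 = 69
s_11 = 29·69 + 74·15 + 71·5 = 71
s_12 = 29·71 + 74·69 + 71·15 = 82
s_13 = 29·82 + 74·71 + 71·69 = 18
s_14 = 29·18 + 74·82 + 71·71 = 88
s_15 = 29·88 + 74·18 + 71·82 = 6

6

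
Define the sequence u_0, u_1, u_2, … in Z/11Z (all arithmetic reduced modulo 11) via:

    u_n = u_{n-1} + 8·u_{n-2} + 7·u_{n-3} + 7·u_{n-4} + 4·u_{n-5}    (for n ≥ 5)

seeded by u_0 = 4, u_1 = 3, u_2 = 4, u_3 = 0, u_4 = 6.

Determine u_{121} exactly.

u_5 = 1·6 + 8·0 + 7·4 + 7·3 + 4·4 = 5
u_6 = 1·5 + 8·6 + 7·0 + 7·4 + 4·3 = 5
u_7 = 1·5 + 8·5 + 7·6 + 7·0 + 4·4 = 4
u_8 = 1·4 + 8·5 + 7·5 + 7·6 + 4·0 = 0
u_9 = 1·0 + 8·4 + 7·5 + 7·5 + 4·6 = 5
u_10 = 1·5 + 8·0 + 7·4 + 7·5 + 4·5 = 0
Continuing the recurrence:
  u_11 = 0;  u_12 = 7;  u_13 = 9;  u_14 = 8;  u_15 = 8;  u_16 = 8
  u_17 = 10;  u_18 = 2;  u_19 = 6;  u_20 = 4;  u_21 = 3;  u_22 = 10
  u_23 = 2;  u_24 = 1;  u_25 = 3;  u_26 = 8;  u_27 = 5;  u_28 = 6
  u_29 = 6;  u_30 = 3;  u_31 = 6;  u_32 = 2;  u_33 = 5;  u_34 = 9
  u_35 = 7;  u_36 = 9;  u_37 = 6;  u_38 = 1;  u_39 = 10;  u_40 = 8
  u_41 = 8;  u_42 = 8;  u_43 = 4;  u_44 = 0;  u_45 = 0;  u_46 = 6
  u_47 = 0;  u_48 = 9;  u_49 = 7;  u_50 = 0;  u_51 = 0;  u_52 = 2
  u_53 = 10;  u_54 = 10;  u_55 = 5;  u_56 = 4;  u_57 = 5;  u_58 = 6
  u_59 = 6;  u_60 = 5;  u_61 = 3;  u_62 = 4;  u_63 = 8;  u_64 = 10
  u_65 = 0;  u_66 = 0;  u_67 = 10;  u_68 = 2;  u_69 = 1;  u_70 = 10
  u_71 = 3;  u_72 = 1;  u_73 = 0;  u_74 = 4;  u_75 = 6;  u_76 = 2
  u_77 = 5;  u_78 = 3;  u_79 = 5;  u_80 = 3;  u_81 = 8;  u_82 = 9
  u_83 = 9;  u_84 = 2;  u_85 = 7;  u_86 = 5;  u_87 = 9;  u_88 = 5
  u_89 = 4;  u_90 = 5;  u_91 = 1;  u_92 = 8;  u_93 = 0;  u_94 = 1
  u_95 = 7;  u_96 = 9;  u_97 = 5;  u_98 = 1;  u_99 = 3;  u_100 = 5
  u_101 = 8;  u_102 = 8;  u_103 = 0;  u_104 = 2;  u_105 = 2;  u_106 = 7
  u_107 = 3;  u_108 = 10;  u_109 = 6;  u_110 = 10;  u_111 = 1;  u_112 = 7
  u_113 = 2;  u_114 = 5;  u_115 = 7;  u_116 = 4;  u_117 = 5;  u_118 = 8
  u_119 = 2
u_120 = 1·2 + 8·8 + 7·5 + 7·4 + 4·7 = 3
u_121 = 1·3 + 8·2 + 7·8 + 7·5 + 4·4 = 5

5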